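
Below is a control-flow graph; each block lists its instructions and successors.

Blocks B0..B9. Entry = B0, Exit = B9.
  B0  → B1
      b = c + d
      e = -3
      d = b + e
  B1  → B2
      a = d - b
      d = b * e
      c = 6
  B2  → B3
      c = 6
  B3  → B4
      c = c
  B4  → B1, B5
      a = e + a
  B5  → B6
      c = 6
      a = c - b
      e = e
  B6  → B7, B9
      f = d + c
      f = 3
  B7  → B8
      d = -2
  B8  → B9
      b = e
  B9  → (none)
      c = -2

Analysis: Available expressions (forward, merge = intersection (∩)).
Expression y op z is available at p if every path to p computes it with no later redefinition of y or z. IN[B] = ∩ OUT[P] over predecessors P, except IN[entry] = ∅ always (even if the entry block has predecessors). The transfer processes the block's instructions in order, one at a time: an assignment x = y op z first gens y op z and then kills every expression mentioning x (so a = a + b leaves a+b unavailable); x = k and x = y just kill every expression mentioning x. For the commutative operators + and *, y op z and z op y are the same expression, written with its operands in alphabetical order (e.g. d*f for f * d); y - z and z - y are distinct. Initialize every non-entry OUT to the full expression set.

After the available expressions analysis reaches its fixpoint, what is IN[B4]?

Answer: {b*e, b+e}

Working:
Converged values:
  B0: | IN={} | OUT={b+e}
  B1: | IN={b+e} | OUT={b*e, b+e}
  B2: | IN={b*e, b+e} | OUT={b*e, b+e}
  B3: | IN={b*e, b+e} | OUT={b*e, b+e}
  B4: | IN={b*e, b+e} | OUT={b*e, b+e}
  B5: | IN={b*e, b+e} | OUT={c-b}
  B6: | IN={c-b} | OUT={c+d, c-b}
  B7: | IN={c+d, c-b} | OUT={c-b}
  B8: | IN={c-b} | OUT={}
  B9: | IN={} | OUT={}

Merge at B4: IN[B4] = OUT[B3] = {b*e, b+e}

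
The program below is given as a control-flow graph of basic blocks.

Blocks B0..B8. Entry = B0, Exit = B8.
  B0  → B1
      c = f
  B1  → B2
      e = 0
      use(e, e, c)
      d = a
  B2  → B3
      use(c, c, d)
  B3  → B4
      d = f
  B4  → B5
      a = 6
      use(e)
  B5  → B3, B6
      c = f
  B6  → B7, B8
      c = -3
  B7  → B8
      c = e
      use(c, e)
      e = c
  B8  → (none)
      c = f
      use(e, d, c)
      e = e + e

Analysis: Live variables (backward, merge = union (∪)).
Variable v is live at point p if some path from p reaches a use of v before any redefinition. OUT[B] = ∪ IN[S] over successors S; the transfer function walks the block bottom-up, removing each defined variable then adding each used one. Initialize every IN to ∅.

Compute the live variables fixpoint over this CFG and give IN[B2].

Fixpoint table:
  B0:  IN={a, f}  OUT={a, c, f}
  B1:  IN={a, c, f}  OUT={c, d, e, f}
  B2:  IN={c, d, e, f}  OUT={e, f}
  B3:  IN={e, f}  OUT={d, e, f}
  B4:  IN={d, e, f}  OUT={d, e, f}
  B5:  IN={d, e, f}  OUT={d, e, f}
  B6:  IN={d, e, f}  OUT={d, e, f}
  B7:  IN={d, e, f}  OUT={d, e, f}
  B8:  IN={d, e, f}  OUT={}

Merge at B2: OUT[B2] = IN[B3] = {e, f}
Applying B2's transfer function to that OUT value gives IN[B2] (row B2 above).

Answer: {c, d, e, f}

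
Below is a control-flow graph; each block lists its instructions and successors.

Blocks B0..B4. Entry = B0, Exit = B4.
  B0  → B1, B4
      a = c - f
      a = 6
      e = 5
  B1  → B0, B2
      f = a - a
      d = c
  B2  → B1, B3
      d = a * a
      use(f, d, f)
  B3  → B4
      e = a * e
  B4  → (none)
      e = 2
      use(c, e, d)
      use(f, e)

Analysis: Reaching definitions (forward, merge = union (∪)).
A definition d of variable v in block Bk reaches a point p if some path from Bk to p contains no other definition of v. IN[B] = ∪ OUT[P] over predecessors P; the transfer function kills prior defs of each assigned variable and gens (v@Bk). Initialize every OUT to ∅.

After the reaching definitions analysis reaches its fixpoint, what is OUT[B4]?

Converged values:
  B0:   IN={a@B0, d@B1, e@B0, f@B1}   OUT={a@B0, d@B1, e@B0, f@B1}
  B1:   IN={a@B0, d@B1, d@B2, e@B0, f@B1}   OUT={a@B0, d@B1, e@B0, f@B1}
  B2:   IN={a@B0, d@B1, e@B0, f@B1}   OUT={a@B0, d@B2, e@B0, f@B1}
  B3:   IN={a@B0, d@B2, e@B0, f@B1}   OUT={a@B0, d@B2, e@B3, f@B1}
  B4:   IN={a@B0, d@B1, d@B2, e@B0, e@B3, f@B1}   OUT={a@B0, d@B1, d@B2, e@B4, f@B1}

Merge at B4: IN[B4] = OUT[B0] ⊔ OUT[B3] = {a@B0, d@B1, d@B2, e@B0, e@B3, f@B1}
Applying B4's transfer function to that IN value gives OUT[B4] (row B4 above).

Answer: {a@B0, d@B1, d@B2, e@B4, f@B1}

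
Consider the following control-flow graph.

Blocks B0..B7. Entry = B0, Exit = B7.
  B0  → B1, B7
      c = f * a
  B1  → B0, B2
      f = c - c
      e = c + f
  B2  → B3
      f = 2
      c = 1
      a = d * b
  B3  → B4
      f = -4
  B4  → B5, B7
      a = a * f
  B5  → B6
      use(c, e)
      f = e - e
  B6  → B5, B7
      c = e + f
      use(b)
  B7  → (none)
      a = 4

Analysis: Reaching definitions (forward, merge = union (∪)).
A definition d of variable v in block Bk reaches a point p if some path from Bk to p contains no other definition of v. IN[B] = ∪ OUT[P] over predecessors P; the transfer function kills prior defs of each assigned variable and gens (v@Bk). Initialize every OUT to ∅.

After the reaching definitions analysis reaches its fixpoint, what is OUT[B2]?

Answer: {a@B2, c@B2, e@B1, f@B2}

Trace:
Converged values:
  B0:   IN={c@B0, e@B1, f@B1}   OUT={c@B0, e@B1, f@B1}
  B1:   IN={c@B0, e@B1, f@B1}   OUT={c@B0, e@B1, f@B1}
  B2:   IN={c@B0, e@B1, f@B1}   OUT={a@B2, c@B2, e@B1, f@B2}
  B3:   IN={a@B2, c@B2, e@B1, f@B2}   OUT={a@B2, c@B2, e@B1, f@B3}
  B4:   IN={a@B2, c@B2, e@B1, f@B3}   OUT={a@B4, c@B2, e@B1, f@B3}
  B5:   IN={a@B4, c@B2, c@B6, e@B1, f@B3, f@B5}   OUT={a@B4, c@B2, c@B6, e@B1, f@B5}
  B6:   IN={a@B4, c@B2, c@B6, e@B1, f@B5}   OUT={a@B4, c@B6, e@B1, f@B5}
  B7:   IN={a@B4, c@B0, c@B2, c@B6, e@B1, f@B1, f@B3, f@B5}   OUT={a@B7, c@B0, c@B2, c@B6, e@B1, f@B1, f@B3, f@B5}

Merge at B2: IN[B2] = OUT[B1] = {c@B0, e@B1, f@B1}
Applying B2's transfer function to that IN value gives OUT[B2] (row B2 above).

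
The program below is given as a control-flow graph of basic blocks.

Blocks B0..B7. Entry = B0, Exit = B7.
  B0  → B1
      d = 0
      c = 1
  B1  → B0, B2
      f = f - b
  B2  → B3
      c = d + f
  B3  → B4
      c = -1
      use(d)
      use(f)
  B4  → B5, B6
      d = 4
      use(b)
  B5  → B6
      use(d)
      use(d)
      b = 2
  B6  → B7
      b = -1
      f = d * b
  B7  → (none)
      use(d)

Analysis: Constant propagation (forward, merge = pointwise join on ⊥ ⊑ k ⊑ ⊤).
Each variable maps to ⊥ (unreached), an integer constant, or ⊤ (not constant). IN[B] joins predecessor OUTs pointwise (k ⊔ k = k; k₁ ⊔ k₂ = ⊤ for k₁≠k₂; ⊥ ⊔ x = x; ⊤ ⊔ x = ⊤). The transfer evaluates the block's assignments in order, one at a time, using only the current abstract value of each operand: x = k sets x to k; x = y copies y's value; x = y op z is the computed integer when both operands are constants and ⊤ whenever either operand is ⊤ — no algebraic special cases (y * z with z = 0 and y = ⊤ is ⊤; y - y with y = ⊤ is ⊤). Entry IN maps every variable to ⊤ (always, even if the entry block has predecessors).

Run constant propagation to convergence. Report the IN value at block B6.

Answer: {a: ⊤, b: ⊤, c: -1, d: 4, e: ⊤, f: ⊤}

Derivation:
Per-block solution:
  B0:  IN=(all ⊤)  OUT={c:1, d:0; rest ⊤}
  B1:  IN={c:1, d:0; rest ⊤}  OUT={c:1, d:0; rest ⊤}
  B2:  IN={c:1, d:0; rest ⊤}  OUT={d:0; rest ⊤}
  B3:  IN={d:0; rest ⊤}  OUT={c:-1, d:0; rest ⊤}
  B4:  IN={c:-1, d:0; rest ⊤}  OUT={c:-1, d:4; rest ⊤}
  B5:  IN={c:-1, d:4; rest ⊤}  OUT={b:2, c:-1, d:4; rest ⊤}
  B6:  IN={c:-1, d:4; rest ⊤}  OUT={b:-1, c:-1, d:4, f:-4; rest ⊤}
  B7:  IN={b:-1, c:-1, d:4, f:-4; rest ⊤}  OUT={b:-1, c:-1, d:4, f:-4; rest ⊤}

Merge at B6: IN[B6] = OUT[B4] ⊔ OUT[B5] = {a: ⊤, b: ⊤, c: -1, d: 4, e: ⊤, f: ⊤}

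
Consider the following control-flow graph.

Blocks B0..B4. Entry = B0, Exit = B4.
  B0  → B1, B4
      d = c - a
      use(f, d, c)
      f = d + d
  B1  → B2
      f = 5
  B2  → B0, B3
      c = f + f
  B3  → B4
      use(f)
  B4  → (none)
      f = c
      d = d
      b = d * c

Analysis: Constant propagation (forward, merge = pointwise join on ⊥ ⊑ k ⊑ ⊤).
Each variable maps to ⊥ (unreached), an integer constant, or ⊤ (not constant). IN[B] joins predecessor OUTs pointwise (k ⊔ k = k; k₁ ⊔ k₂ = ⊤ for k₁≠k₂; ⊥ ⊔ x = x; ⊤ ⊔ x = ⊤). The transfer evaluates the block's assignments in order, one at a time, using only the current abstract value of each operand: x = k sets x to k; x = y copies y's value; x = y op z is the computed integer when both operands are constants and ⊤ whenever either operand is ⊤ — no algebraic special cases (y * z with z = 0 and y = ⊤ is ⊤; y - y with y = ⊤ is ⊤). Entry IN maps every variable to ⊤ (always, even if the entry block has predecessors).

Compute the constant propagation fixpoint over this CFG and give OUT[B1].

Fixpoint table:
  B0: | IN=(all ⊤) | OUT=(all ⊤)
  B1: | IN=(all ⊤) | OUT={f:5; rest ⊤}
  B2: | IN={f:5; rest ⊤} | OUT={c:10, f:5; rest ⊤}
  B3: | IN={c:10, f:5; rest ⊤} | OUT={c:10, f:5; rest ⊤}
  B4: | IN=(all ⊤) | OUT=(all ⊤)

Merge at B1: IN[B1] = OUT[B0] = {a: ⊤, b: ⊤, c: ⊤, d: ⊤, e: ⊤, f: ⊤}
Applying B1's transfer function to that IN value gives OUT[B1] (row B1 above).

Answer: {a: ⊤, b: ⊤, c: ⊤, d: ⊤, e: ⊤, f: 5}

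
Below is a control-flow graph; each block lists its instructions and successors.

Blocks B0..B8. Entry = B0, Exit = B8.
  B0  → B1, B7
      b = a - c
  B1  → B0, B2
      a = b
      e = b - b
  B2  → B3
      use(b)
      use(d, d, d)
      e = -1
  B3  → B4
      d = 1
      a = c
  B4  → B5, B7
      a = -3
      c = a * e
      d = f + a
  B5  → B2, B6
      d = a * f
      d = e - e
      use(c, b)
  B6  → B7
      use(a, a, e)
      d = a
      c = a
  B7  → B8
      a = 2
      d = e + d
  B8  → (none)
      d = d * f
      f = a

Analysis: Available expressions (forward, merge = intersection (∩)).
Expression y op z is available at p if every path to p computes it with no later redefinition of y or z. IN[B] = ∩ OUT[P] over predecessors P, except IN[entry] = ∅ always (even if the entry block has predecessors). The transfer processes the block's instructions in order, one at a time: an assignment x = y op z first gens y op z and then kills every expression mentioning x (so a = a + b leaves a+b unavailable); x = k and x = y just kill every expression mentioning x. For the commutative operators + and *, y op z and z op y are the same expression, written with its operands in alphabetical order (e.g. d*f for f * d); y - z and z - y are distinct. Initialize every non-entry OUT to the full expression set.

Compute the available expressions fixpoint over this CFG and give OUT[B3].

Fixpoint table:
  B0:   IN={}   OUT={a-c}
  B1:   IN={a-c}   OUT={b-b}
  B2:   IN={b-b}   OUT={b-b}
  B3:   IN={b-b}   OUT={b-b}
  B4:   IN={b-b}   OUT={a*e, a+f, b-b}
  B5:   IN={a*e, a+f, b-b}   OUT={a*e, a*f, a+f, b-b, e-e}
  B6:   IN={a*e, a*f, a+f, b-b, e-e}   OUT={a*e, a*f, a+f, b-b, e-e}
  B7:   IN={}   OUT={}
  B8:   IN={}   OUT={}

Merge at B3: IN[B3] = OUT[B2] = {b-b}
Applying B3's transfer function to that IN value gives OUT[B3] (row B3 above).

Answer: {b-b}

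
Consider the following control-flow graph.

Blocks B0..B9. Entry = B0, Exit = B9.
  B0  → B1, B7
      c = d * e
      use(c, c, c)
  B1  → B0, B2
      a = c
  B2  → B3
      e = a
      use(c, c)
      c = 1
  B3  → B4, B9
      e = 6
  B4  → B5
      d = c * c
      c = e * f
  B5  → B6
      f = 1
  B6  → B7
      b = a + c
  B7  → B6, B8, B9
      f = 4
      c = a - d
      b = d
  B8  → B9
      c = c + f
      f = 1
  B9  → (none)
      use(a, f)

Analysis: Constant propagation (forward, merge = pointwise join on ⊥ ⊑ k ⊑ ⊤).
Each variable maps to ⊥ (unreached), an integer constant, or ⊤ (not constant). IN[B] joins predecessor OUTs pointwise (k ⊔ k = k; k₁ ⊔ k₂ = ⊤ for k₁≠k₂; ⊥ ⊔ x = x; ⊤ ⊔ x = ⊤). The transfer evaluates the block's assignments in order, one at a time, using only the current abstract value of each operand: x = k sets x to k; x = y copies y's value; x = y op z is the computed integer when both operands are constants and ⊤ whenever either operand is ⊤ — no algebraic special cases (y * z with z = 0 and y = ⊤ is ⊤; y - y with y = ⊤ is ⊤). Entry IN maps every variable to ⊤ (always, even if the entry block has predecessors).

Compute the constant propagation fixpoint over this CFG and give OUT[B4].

Answer: {a: ⊤, b: ⊤, c: ⊤, d: 1, e: 6, f: ⊤}

Trace:
Per-block solution:
  B0:  IN=(all ⊤)  OUT=(all ⊤)
  B1:  IN=(all ⊤)  OUT=(all ⊤)
  B2:  IN=(all ⊤)  OUT={c:1; rest ⊤}
  B3:  IN={c:1; rest ⊤}  OUT={c:1, e:6; rest ⊤}
  B4:  IN={c:1, e:6; rest ⊤}  OUT={d:1, e:6; rest ⊤}
  B5:  IN={d:1, e:6; rest ⊤}  OUT={d:1, e:6, f:1; rest ⊤}
  B6:  IN=(all ⊤)  OUT=(all ⊤)
  B7:  IN=(all ⊤)  OUT={f:4; rest ⊤}
  B8:  IN={f:4; rest ⊤}  OUT={f:1; rest ⊤}
  B9:  IN=(all ⊤)  OUT=(all ⊤)

Merge at B4: IN[B4] = OUT[B3] = {a: ⊤, b: ⊤, c: 1, d: ⊤, e: 6, f: ⊤}
Applying B4's transfer function to that IN value gives OUT[B4] (row B4 above).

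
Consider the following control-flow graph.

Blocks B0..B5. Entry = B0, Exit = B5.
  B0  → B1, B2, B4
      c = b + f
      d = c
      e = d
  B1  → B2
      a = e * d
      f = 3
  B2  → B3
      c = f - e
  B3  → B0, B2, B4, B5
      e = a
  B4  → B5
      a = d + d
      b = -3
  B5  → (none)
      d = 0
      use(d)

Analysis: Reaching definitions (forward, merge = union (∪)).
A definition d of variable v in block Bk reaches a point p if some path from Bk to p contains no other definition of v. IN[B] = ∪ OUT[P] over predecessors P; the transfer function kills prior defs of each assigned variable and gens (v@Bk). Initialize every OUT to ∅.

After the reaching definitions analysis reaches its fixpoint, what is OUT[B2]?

Per-block solution:
  B0: | IN={a@B1, c@B2, d@B0, e@B3, f@B1} | OUT={a@B1, c@B0, d@B0, e@B0, f@B1}
  B1: | IN={a@B1, c@B0, d@B0, e@B0, f@B1} | OUT={a@B1, c@B0, d@B0, e@B0, f@B1}
  B2: | IN={a@B1, c@B0, c@B2, d@B0, e@B0, e@B3, f@B1} | OUT={a@B1, c@B2, d@B0, e@B0, e@B3, f@B1}
  B3: | IN={a@B1, c@B2, d@B0, e@B0, e@B3, f@B1} | OUT={a@B1, c@B2, d@B0, e@B3, f@B1}
  B4: | IN={a@B1, c@B0, c@B2, d@B0, e@B0, e@B3, f@B1} | OUT={a@B4, b@B4, c@B0, c@B2, d@B0, e@B0, e@B3, f@B1}
  B5: | IN={a@B1, a@B4, b@B4, c@B0, c@B2, d@B0, e@B0, e@B3, f@B1} | OUT={a@B1, a@B4, b@B4, c@B0, c@B2, d@B5, e@B0, e@B3, f@B1}

Merge at B2: IN[B2] = OUT[B0] ⊔ OUT[B1] ⊔ OUT[B3] = {a@B1, c@B0, c@B2, d@B0, e@B0, e@B3, f@B1}
Applying B2's transfer function to that IN value gives OUT[B2] (row B2 above).

Answer: {a@B1, c@B2, d@B0, e@B0, e@B3, f@B1}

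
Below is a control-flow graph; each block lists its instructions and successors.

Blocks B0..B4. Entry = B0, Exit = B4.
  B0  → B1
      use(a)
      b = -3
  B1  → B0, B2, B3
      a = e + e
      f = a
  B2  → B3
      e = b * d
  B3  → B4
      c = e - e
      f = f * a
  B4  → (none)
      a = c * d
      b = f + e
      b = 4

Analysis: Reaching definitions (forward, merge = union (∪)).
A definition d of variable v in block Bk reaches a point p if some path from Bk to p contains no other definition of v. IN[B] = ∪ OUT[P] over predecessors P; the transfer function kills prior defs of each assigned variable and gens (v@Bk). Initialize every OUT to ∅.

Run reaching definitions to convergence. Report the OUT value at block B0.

Answer: {a@B1, b@B0, f@B1}

Working:
Per-block solution:
  B0:  IN={a@B1, b@B0, f@B1}  OUT={a@B1, b@B0, f@B1}
  B1:  IN={a@B1, b@B0, f@B1}  OUT={a@B1, b@B0, f@B1}
  B2:  IN={a@B1, b@B0, f@B1}  OUT={a@B1, b@B0, e@B2, f@B1}
  B3:  IN={a@B1, b@B0, e@B2, f@B1}  OUT={a@B1, b@B0, c@B3, e@B2, f@B3}
  B4:  IN={a@B1, b@B0, c@B3, e@B2, f@B3}  OUT={a@B4, b@B4, c@B3, e@B2, f@B3}

Merge at B0 (entry node, so the boundary value {} is joined with the incoming edge(s)): IN[B0] = {} ⊔ OUT[B1] = {a@B1, b@B0, f@B1}
Applying B0's transfer function to that IN value gives OUT[B0] (row B0 above).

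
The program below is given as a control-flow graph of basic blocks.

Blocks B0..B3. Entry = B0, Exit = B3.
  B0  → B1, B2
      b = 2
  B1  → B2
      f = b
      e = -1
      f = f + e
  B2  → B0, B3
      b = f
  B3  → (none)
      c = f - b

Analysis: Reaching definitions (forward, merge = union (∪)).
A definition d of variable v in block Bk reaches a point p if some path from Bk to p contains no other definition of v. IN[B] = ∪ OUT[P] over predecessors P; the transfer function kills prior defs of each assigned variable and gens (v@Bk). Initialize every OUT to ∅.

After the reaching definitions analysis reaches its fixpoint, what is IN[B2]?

Converged values:
  B0:   IN={b@B2, e@B1, f@B1}   OUT={b@B0, e@B1, f@B1}
  B1:   IN={b@B0, e@B1, f@B1}   OUT={b@B0, e@B1, f@B1}
  B2:   IN={b@B0, e@B1, f@B1}   OUT={b@B2, e@B1, f@B1}
  B3:   IN={b@B2, e@B1, f@B1}   OUT={b@B2, c@B3, e@B1, f@B1}

Merge at B2: IN[B2] = OUT[B0] ⊔ OUT[B1] = {b@B0, e@B1, f@B1}

Answer: {b@B0, e@B1, f@B1}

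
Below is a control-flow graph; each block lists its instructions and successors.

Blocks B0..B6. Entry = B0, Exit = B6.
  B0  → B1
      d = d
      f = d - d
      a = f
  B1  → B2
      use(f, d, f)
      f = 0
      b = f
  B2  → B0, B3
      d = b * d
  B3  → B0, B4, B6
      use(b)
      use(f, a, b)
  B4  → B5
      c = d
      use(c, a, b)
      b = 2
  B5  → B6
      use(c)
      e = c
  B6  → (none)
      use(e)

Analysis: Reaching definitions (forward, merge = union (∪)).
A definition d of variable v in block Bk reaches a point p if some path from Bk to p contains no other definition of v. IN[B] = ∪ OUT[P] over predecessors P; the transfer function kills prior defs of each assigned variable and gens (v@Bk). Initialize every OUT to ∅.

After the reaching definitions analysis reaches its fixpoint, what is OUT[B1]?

Answer: {a@B0, b@B1, d@B0, f@B1}

Trace:
Per-block solution:
  B0:   IN={a@B0, b@B1, d@B2, f@B1}   OUT={a@B0, b@B1, d@B0, f@B0}
  B1:   IN={a@B0, b@B1, d@B0, f@B0}   OUT={a@B0, b@B1, d@B0, f@B1}
  B2:   IN={a@B0, b@B1, d@B0, f@B1}   OUT={a@B0, b@B1, d@B2, f@B1}
  B3:   IN={a@B0, b@B1, d@B2, f@B1}   OUT={a@B0, b@B1, d@B2, f@B1}
  B4:   IN={a@B0, b@B1, d@B2, f@B1}   OUT={a@B0, b@B4, c@B4, d@B2, f@B1}
  B5:   IN={a@B0, b@B4, c@B4, d@B2, f@B1}   OUT={a@B0, b@B4, c@B4, d@B2, e@B5, f@B1}
  B6:   IN={a@B0, b@B1, b@B4, c@B4, d@B2, e@B5, f@B1}   OUT={a@B0, b@B1, b@B4, c@B4, d@B2, e@B5, f@B1}

Merge at B1: IN[B1] = OUT[B0] = {a@B0, b@B1, d@B0, f@B0}
Applying B1's transfer function to that IN value gives OUT[B1] (row B1 above).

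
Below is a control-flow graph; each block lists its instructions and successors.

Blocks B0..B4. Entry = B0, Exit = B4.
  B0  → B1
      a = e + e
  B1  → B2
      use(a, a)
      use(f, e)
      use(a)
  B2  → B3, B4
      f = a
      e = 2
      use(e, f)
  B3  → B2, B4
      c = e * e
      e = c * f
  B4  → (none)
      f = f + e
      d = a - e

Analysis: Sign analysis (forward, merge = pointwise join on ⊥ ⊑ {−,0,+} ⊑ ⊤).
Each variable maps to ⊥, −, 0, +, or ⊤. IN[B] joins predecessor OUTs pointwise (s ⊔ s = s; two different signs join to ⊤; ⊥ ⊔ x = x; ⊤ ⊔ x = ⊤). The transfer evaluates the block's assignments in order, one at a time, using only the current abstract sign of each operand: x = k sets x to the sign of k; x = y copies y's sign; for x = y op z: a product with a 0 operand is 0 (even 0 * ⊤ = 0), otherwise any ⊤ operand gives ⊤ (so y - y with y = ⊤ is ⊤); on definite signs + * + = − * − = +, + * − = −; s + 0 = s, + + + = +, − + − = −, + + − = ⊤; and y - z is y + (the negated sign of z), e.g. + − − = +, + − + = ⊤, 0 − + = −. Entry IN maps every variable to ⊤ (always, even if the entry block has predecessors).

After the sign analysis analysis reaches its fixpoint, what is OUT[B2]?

Converged values:
  B0: | IN=(all ⊤) | OUT=(all ⊤)
  B1: | IN=(all ⊤) | OUT=(all ⊤)
  B2: | IN=(all ⊤) | OUT={e:+; rest ⊤}
  B3: | IN={e:+; rest ⊤} | OUT={c:+; rest ⊤}
  B4: | IN=(all ⊤) | OUT=(all ⊤)

Merge at B2: IN[B2] = OUT[B1] ⊔ OUT[B3] = {a: ⊤, b: ⊤, c: ⊤, d: ⊤, e: ⊤, f: ⊤}
Applying B2's transfer function to that IN value gives OUT[B2] (row B2 above).

Answer: {a: ⊤, b: ⊤, c: ⊤, d: ⊤, e: +, f: ⊤}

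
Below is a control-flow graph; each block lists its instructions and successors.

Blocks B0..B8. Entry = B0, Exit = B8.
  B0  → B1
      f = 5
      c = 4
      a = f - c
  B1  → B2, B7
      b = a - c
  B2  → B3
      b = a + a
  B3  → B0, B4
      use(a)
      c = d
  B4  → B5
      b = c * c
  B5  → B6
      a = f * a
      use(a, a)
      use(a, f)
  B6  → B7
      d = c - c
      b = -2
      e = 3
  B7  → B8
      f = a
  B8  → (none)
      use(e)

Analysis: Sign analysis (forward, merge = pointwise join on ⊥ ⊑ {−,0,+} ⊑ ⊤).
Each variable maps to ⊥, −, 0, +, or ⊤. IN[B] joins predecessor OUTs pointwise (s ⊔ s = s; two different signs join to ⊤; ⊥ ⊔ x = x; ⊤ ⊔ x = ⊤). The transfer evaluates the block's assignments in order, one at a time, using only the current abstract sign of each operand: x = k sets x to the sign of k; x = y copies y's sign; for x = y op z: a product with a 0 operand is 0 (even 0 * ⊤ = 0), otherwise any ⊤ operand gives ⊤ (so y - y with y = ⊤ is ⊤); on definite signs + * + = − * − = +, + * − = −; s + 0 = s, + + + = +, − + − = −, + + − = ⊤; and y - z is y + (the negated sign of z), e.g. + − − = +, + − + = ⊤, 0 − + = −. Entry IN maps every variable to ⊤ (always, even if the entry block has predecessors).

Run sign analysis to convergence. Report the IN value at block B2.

Fixpoint table:
  B0: | IN=(all ⊤) | OUT={c:+, f:+; rest ⊤}
  B1: | IN={c:+, f:+; rest ⊤} | OUT={c:+, f:+; rest ⊤}
  B2: | IN={c:+, f:+; rest ⊤} | OUT={c:+, f:+; rest ⊤}
  B3: | IN={c:+, f:+; rest ⊤} | OUT={f:+; rest ⊤}
  B4: | IN={f:+; rest ⊤} | OUT={f:+; rest ⊤}
  B5: | IN={f:+; rest ⊤} | OUT={f:+; rest ⊤}
  B6: | IN={f:+; rest ⊤} | OUT={b:-, e:+, f:+; rest ⊤}
  B7: | IN={f:+; rest ⊤} | OUT=(all ⊤)
  B8: | IN=(all ⊤) | OUT=(all ⊤)

Merge at B2: IN[B2] = OUT[B1] = {a: ⊤, b: ⊤, c: +, d: ⊤, e: ⊤, f: +}

Answer: {a: ⊤, b: ⊤, c: +, d: ⊤, e: ⊤, f: +}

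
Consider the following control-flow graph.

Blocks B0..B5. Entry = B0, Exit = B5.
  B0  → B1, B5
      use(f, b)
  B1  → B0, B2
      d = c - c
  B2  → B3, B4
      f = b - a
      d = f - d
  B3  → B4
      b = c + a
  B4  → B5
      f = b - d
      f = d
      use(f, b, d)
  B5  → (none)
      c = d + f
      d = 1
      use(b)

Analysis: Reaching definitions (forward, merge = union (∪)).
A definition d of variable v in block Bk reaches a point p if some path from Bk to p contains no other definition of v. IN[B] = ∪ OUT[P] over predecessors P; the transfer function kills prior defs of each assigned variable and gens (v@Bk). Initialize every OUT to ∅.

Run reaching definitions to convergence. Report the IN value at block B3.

Answer: {d@B2, f@B2}

Trace:
Converged values:
  B0:   IN={d@B1}   OUT={d@B1}
  B1:   IN={d@B1}   OUT={d@B1}
  B2:   IN={d@B1}   OUT={d@B2, f@B2}
  B3:   IN={d@B2, f@B2}   OUT={b@B3, d@B2, f@B2}
  B4:   IN={b@B3, d@B2, f@B2}   OUT={b@B3, d@B2, f@B4}
  B5:   IN={b@B3, d@B1, d@B2, f@B4}   OUT={b@B3, c@B5, d@B5, f@B4}

Merge at B3: IN[B3] = OUT[B2] = {d@B2, f@B2}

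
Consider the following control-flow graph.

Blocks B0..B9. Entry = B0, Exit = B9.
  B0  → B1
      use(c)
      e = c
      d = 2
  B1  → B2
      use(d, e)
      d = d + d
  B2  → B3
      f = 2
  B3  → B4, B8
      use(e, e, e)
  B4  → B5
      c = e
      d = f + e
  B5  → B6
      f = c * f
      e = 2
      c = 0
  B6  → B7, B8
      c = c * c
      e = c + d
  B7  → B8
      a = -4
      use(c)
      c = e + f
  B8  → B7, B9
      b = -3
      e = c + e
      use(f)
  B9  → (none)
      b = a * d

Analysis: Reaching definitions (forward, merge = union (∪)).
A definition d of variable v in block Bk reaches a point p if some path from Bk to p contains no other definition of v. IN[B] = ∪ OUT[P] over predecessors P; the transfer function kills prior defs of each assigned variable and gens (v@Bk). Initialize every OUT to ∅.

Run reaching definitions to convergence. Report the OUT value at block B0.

Fixpoint table:
  B0:  IN={}  OUT={d@B0, e@B0}
  B1:  IN={d@B0, e@B0}  OUT={d@B1, e@B0}
  B2:  IN={d@B1, e@B0}  OUT={d@B1, e@B0, f@B2}
  B3:  IN={d@B1, e@B0, f@B2}  OUT={d@B1, e@B0, f@B2}
  B4:  IN={d@B1, e@B0, f@B2}  OUT={c@B4, d@B4, e@B0, f@B2}
  B5:  IN={c@B4, d@B4, e@B0, f@B2}  OUT={c@B5, d@B4, e@B5, f@B5}
  B6:  IN={c@B5, d@B4, e@B5, f@B5}  OUT={c@B6, d@B4, e@B6, f@B5}
  B7:  IN={a@B7, b@B8, c@B6, c@B7, d@B1, d@B4, e@B6, e@B8, f@B2, f@B5}  OUT={a@B7, b@B8, c@B7, d@B1, d@B4, e@B6, e@B8, f@B2, f@B5}
  B8:  IN={a@B7, b@B8, c@B6, c@B7, d@B1, d@B4, e@B0, e@B6, e@B8, f@B2, f@B5}  OUT={a@B7, b@B8, c@B6, c@B7, d@B1, d@B4, e@B8, f@B2, f@B5}
  B9:  IN={a@B7, b@B8, c@B6, c@B7, d@B1, d@B4, e@B8, f@B2, f@B5}  OUT={a@B7, b@B9, c@B6, c@B7, d@B1, d@B4, e@B8, f@B2, f@B5}

B0 is the boundary node: IN[B0] = {}
Applying B0's transfer function to that IN value gives OUT[B0] (row B0 above).

Answer: {d@B0, e@B0}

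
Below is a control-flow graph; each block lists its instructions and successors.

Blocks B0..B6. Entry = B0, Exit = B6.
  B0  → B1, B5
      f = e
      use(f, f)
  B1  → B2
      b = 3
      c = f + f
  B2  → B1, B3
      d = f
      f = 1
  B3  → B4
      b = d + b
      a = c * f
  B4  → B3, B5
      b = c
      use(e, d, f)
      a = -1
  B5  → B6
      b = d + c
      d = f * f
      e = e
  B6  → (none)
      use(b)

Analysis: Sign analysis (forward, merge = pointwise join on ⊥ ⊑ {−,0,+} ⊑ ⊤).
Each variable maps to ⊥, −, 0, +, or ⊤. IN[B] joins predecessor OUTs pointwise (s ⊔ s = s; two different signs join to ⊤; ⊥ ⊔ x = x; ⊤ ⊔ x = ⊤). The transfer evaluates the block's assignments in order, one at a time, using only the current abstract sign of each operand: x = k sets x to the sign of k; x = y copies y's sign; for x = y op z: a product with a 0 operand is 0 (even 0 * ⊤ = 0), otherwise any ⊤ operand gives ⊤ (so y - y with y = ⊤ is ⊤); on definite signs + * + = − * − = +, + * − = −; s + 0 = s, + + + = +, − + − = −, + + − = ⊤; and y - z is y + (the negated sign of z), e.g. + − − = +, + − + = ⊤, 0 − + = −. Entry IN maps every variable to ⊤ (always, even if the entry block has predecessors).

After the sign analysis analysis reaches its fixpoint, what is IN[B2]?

Answer: {a: ⊤, b: +, c: ⊤, d: ⊤, e: ⊤, f: ⊤}

Trace:
Fixpoint table:
  B0:   IN=(all ⊤)   OUT=(all ⊤)
  B1:   IN=(all ⊤)   OUT={b:+; rest ⊤}
  B2:   IN={b:+; rest ⊤}   OUT={b:+, f:+; rest ⊤}
  B3:   IN={f:+; rest ⊤}   OUT={f:+; rest ⊤}
  B4:   IN={f:+; rest ⊤}   OUT={a:-, f:+; rest ⊤}
  B5:   IN=(all ⊤)   OUT=(all ⊤)
  B6:   IN=(all ⊤)   OUT=(all ⊤)

Merge at B2: IN[B2] = OUT[B1] = {a: ⊤, b: +, c: ⊤, d: ⊤, e: ⊤, f: ⊤}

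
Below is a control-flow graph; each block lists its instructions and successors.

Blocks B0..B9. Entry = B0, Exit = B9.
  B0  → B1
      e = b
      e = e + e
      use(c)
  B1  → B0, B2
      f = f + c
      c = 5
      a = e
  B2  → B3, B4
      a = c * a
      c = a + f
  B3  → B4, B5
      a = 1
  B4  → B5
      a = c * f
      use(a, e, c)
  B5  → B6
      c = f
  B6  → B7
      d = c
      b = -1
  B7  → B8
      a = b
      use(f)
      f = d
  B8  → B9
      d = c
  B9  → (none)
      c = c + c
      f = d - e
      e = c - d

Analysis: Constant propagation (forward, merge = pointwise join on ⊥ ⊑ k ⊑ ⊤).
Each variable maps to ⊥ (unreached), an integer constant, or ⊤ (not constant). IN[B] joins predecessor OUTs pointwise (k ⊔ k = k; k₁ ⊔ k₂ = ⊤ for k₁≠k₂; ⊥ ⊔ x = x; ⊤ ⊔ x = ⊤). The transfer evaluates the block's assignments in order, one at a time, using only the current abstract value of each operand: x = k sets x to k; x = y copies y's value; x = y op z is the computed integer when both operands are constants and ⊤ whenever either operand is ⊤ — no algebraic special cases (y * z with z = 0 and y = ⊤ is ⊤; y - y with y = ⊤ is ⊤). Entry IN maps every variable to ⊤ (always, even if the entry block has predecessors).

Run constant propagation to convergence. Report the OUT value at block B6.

Answer: {a: ⊤, b: -1, c: ⊤, d: ⊤, e: ⊤, f: ⊤}

Trace:
Fixpoint table:
  B0:  IN=(all ⊤)  OUT=(all ⊤)
  B1:  IN=(all ⊤)  OUT={c:5; rest ⊤}
  B2:  IN={c:5; rest ⊤}  OUT=(all ⊤)
  B3:  IN=(all ⊤)  OUT={a:1; rest ⊤}
  B4:  IN=(all ⊤)  OUT=(all ⊤)
  B5:  IN=(all ⊤)  OUT=(all ⊤)
  B6:  IN=(all ⊤)  OUT={b:-1; rest ⊤}
  B7:  IN={b:-1; rest ⊤}  OUT={a:-1, b:-1; rest ⊤}
  B8:  IN={a:-1, b:-1; rest ⊤}  OUT={a:-1, b:-1; rest ⊤}
  B9:  IN={a:-1, b:-1; rest ⊤}  OUT={a:-1, b:-1; rest ⊤}

Merge at B6: IN[B6] = OUT[B5] = {a: ⊤, b: ⊤, c: ⊤, d: ⊤, e: ⊤, f: ⊤}
Applying B6's transfer function to that IN value gives OUT[B6] (row B6 above).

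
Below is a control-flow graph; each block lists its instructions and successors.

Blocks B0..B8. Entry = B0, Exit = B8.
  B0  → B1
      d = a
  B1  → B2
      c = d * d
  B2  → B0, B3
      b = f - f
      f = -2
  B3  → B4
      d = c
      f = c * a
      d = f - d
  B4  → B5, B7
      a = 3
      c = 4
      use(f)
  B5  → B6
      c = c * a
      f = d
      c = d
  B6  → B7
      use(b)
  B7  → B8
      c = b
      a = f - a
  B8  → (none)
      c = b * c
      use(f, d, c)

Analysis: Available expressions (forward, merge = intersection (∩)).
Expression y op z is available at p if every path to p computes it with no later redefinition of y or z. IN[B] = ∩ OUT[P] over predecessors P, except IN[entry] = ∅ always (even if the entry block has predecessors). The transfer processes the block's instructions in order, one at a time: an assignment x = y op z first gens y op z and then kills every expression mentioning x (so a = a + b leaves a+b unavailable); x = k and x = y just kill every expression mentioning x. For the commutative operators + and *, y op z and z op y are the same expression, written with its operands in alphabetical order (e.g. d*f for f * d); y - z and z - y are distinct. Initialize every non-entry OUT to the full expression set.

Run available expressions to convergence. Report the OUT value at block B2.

Answer: {d*d}

Derivation:
Fixpoint table:
  B0:  IN={}  OUT={}
  B1:  IN={}  OUT={d*d}
  B2:  IN={d*d}  OUT={d*d}
  B3:  IN={d*d}  OUT={a*c}
  B4:  IN={a*c}  OUT={}
  B5:  IN={}  OUT={}
  B6:  IN={}  OUT={}
  B7:  IN={}  OUT={}
  B8:  IN={}  OUT={}

Merge at B2: IN[B2] = OUT[B1] = {d*d}
Applying B2's transfer function to that IN value gives OUT[B2] (row B2 above).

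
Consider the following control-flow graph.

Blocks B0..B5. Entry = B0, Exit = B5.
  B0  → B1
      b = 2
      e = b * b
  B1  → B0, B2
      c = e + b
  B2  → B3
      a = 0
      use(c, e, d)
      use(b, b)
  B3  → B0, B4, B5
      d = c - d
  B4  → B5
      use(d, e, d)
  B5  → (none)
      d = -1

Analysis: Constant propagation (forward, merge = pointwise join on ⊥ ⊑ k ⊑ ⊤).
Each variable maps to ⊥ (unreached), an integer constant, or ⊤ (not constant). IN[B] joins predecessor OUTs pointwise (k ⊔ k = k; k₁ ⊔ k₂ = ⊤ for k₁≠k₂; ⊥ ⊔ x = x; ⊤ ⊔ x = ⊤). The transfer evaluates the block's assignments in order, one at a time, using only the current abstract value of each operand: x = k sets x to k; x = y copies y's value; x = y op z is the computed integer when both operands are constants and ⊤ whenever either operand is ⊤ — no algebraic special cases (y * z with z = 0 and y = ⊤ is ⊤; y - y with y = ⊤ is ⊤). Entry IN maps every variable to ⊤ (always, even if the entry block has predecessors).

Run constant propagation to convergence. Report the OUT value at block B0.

Converged values:
  B0:   IN=(all ⊤)   OUT={b:2, e:4; rest ⊤}
  B1:   IN={b:2, e:4; rest ⊤}   OUT={b:2, c:6, e:4; rest ⊤}
  B2:   IN={b:2, c:6, e:4; rest ⊤}   OUT={a:0, b:2, c:6, e:4; rest ⊤}
  B3:   IN={a:0, b:2, c:6, e:4; rest ⊤}   OUT={a:0, b:2, c:6, e:4; rest ⊤}
  B4:   IN={a:0, b:2, c:6, e:4; rest ⊤}   OUT={a:0, b:2, c:6, e:4; rest ⊤}
  B5:   IN={a:0, b:2, c:6, e:4; rest ⊤}   OUT={a:0, b:2, c:6, d:-1, e:4; rest ⊤}

Merge at B0 (entry node, so the boundary value (all ⊤) is joined with the incoming edge(s)): IN[B0] = (all ⊤) ⊔ OUT[B1] ⊔ OUT[B3] = {a: ⊤, b: ⊤, c: ⊤, d: ⊤, e: ⊤, f: ⊤}
Applying B0's transfer function to that IN value gives OUT[B0] (row B0 above).

Answer: {a: ⊤, b: 2, c: ⊤, d: ⊤, e: 4, f: ⊤}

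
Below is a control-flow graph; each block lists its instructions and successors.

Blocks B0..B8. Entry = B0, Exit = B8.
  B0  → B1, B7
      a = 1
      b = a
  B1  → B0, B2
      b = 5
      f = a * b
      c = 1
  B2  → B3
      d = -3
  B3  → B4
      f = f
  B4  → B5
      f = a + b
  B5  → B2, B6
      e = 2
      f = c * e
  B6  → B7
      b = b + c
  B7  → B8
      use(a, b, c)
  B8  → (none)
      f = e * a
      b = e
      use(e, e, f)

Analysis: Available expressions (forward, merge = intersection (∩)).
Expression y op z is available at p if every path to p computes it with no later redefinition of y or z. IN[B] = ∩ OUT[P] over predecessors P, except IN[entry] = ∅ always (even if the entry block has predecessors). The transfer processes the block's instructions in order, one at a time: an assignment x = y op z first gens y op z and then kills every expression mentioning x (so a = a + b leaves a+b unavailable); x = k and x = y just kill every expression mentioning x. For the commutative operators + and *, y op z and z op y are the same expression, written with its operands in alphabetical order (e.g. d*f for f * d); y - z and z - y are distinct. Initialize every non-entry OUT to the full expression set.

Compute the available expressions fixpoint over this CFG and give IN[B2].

Converged values:
  B0: | IN={} | OUT={}
  B1: | IN={} | OUT={a*b}
  B2: | IN={a*b} | OUT={a*b}
  B3: | IN={a*b} | OUT={a*b}
  B4: | IN={a*b} | OUT={a*b, a+b}
  B5: | IN={a*b, a+b} | OUT={a*b, a+b, c*e}
  B6: | IN={a*b, a+b, c*e} | OUT={c*e}
  B7: | IN={} | OUT={}
  B8: | IN={} | OUT={a*e}

Merge at B2: IN[B2] = OUT[B1] ∩ OUT[B5] = {a*b}

Answer: {a*b}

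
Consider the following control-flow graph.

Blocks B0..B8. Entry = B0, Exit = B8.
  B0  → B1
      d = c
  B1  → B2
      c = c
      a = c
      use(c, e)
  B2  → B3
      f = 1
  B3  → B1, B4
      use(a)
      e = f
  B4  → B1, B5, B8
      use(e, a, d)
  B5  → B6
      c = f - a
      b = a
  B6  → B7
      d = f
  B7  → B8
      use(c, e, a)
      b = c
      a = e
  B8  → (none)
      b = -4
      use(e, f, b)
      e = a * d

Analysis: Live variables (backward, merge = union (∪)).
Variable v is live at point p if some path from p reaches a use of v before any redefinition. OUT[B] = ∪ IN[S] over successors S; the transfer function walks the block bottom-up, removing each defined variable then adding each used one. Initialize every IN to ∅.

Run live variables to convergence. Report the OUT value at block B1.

Fixpoint table:
  B0: | IN={c, e} | OUT={c, d, e}
  B1: | IN={c, d, e} | OUT={a, c, d}
  B2: | IN={a, c, d} | OUT={a, c, d, f}
  B3: | IN={a, c, d, f} | OUT={a, c, d, e, f}
  B4: | IN={a, c, d, e, f} | OUT={a, c, d, e, f}
  B5: | IN={a, e, f} | OUT={a, c, e, f}
  B6: | IN={a, c, e, f} | OUT={a, c, d, e, f}
  B7: | IN={a, c, d, e, f} | OUT={a, d, e, f}
  B8: | IN={a, d, e, f} | OUT={}

Merge at B1: OUT[B1] = IN[B2] = {a, c, d}

Answer: {a, c, d}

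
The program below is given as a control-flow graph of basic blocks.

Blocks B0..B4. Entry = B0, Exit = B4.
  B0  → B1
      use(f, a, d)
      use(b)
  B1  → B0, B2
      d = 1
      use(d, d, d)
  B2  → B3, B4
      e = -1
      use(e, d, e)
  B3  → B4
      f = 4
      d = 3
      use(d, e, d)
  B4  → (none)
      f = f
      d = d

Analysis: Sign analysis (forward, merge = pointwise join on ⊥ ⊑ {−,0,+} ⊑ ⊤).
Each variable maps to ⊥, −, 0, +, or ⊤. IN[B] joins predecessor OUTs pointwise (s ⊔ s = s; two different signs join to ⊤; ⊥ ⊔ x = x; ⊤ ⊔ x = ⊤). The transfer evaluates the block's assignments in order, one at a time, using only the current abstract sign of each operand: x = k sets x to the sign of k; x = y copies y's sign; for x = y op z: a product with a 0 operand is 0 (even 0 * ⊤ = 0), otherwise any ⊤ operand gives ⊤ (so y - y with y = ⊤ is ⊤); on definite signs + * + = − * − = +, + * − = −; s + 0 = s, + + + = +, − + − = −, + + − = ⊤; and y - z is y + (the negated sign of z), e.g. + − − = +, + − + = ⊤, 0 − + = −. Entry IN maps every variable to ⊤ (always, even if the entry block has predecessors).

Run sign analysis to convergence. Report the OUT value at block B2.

Answer: {a: ⊤, b: ⊤, c: ⊤, d: +, e: -, f: ⊤}

Trace:
Converged values:
  B0:  IN=(all ⊤)  OUT=(all ⊤)
  B1:  IN=(all ⊤)  OUT={d:+; rest ⊤}
  B2:  IN={d:+; rest ⊤}  OUT={d:+, e:-; rest ⊤}
  B3:  IN={d:+, e:-; rest ⊤}  OUT={d:+, e:-, f:+; rest ⊤}
  B4:  IN={d:+, e:-; rest ⊤}  OUT={d:+, e:-; rest ⊤}

Merge at B2: IN[B2] = OUT[B1] = {a: ⊤, b: ⊤, c: ⊤, d: +, e: ⊤, f: ⊤}
Applying B2's transfer function to that IN value gives OUT[B2] (row B2 above).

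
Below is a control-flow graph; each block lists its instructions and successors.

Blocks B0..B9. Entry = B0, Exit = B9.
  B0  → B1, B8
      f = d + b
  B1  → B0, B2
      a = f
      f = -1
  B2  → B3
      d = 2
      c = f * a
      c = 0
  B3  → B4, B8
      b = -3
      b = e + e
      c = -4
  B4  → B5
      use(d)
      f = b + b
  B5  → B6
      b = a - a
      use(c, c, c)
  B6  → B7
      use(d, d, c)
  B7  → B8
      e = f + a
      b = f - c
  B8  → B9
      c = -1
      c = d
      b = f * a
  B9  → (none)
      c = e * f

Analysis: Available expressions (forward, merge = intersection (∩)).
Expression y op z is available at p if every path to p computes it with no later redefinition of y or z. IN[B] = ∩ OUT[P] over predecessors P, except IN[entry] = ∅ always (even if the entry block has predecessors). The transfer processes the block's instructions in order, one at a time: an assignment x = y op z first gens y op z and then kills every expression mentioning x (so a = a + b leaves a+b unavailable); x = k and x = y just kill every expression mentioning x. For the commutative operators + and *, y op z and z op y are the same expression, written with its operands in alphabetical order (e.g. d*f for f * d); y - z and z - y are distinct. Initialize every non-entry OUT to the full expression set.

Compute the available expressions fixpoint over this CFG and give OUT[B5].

Answer: {a-a, e+e}

Derivation:
Per-block solution:
  B0:  IN={}  OUT={b+d}
  B1:  IN={b+d}  OUT={b+d}
  B2:  IN={b+d}  OUT={a*f}
  B3:  IN={a*f}  OUT={a*f, e+e}
  B4:  IN={a*f, e+e}  OUT={b+b, e+e}
  B5:  IN={b+b, e+e}  OUT={a-a, e+e}
  B6:  IN={a-a, e+e}  OUT={a-a, e+e}
  B7:  IN={a-a, e+e}  OUT={a+f, a-a, f-c}
  B8:  IN={}  OUT={a*f}
  B9:  IN={a*f}  OUT={a*f, e*f}

Merge at B5: IN[B5] = OUT[B4] = {b+b, e+e}
Applying B5's transfer function to that IN value gives OUT[B5] (row B5 above).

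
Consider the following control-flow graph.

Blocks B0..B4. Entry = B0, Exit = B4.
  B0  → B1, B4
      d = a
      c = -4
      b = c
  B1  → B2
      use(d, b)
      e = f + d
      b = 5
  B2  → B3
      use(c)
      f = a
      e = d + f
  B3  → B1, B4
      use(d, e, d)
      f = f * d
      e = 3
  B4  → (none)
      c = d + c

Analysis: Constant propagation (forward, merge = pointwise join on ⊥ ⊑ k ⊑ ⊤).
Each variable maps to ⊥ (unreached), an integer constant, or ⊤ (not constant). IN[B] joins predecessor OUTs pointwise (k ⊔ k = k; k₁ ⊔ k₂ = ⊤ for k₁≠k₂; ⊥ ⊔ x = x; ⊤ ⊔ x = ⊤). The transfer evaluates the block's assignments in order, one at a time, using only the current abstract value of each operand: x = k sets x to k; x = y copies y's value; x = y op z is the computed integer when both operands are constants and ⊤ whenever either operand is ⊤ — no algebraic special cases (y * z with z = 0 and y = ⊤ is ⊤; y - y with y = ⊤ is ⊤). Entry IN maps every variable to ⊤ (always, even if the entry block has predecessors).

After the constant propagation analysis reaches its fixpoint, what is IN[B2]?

Per-block solution:
  B0:  IN=(all ⊤)  OUT={b:-4, c:-4; rest ⊤}
  B1:  IN={c:-4; rest ⊤}  OUT={b:5, c:-4; rest ⊤}
  B2:  IN={b:5, c:-4; rest ⊤}  OUT={b:5, c:-4; rest ⊤}
  B3:  IN={b:5, c:-4; rest ⊤}  OUT={b:5, c:-4, e:3; rest ⊤}
  B4:  IN={c:-4; rest ⊤}  OUT=(all ⊤)

Merge at B2: IN[B2] = OUT[B1] = {a: ⊤, b: 5, c: -4, d: ⊤, e: ⊤, f: ⊤}

Answer: {a: ⊤, b: 5, c: -4, d: ⊤, e: ⊤, f: ⊤}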